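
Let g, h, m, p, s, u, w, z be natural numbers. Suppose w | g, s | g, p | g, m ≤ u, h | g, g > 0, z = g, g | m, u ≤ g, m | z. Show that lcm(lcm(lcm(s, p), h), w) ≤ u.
From z = g and m | z, m | g. g | m, so m = g. Since m ≤ u, g ≤ u. Since u ≤ g, g = u. Because s | g and p | g, lcm(s, p) | g. Since h | g, lcm(lcm(s, p), h) | g. w | g, so lcm(lcm(lcm(s, p), h), w) | g. Since g > 0, lcm(lcm(lcm(s, p), h), w) ≤ g. Since g = u, lcm(lcm(lcm(s, p), h), w) ≤ u.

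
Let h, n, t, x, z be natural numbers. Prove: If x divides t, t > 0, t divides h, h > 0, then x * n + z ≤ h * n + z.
x divides t and t > 0, so x ≤ t. t divides h and h > 0, thus t ≤ h. x ≤ t, so x ≤ h. By multiplying by a non-negative, x * n ≤ h * n. Then x * n + z ≤ h * n + z.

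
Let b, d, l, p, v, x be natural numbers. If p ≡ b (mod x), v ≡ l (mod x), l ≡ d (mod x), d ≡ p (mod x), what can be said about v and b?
v ≡ b (mod x)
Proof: From v ≡ l (mod x) and l ≡ d (mod x), v ≡ d (mod x). d ≡ p (mod x), so v ≡ p (mod x). Since p ≡ b (mod x), v ≡ b (mod x).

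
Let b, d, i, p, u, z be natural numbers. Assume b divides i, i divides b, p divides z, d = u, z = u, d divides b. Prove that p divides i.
Because z = u and p divides z, p divides u. Because b divides i and i divides b, b = i. Because d = u and d divides b, u divides b. Since b = i, u divides i. From p divides u, p divides i.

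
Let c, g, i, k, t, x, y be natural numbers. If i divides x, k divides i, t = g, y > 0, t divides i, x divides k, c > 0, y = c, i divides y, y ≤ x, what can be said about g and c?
g ≤ c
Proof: Since i divides y and y > 0, i ≤ y. x divides k and k divides i, therefore x divides i. Since i divides x, x = i. y ≤ x, so y ≤ i. From i ≤ y, i = y. Since y = c, i = c. t divides i, so t divides c. Because c > 0, t ≤ c. t = g, so g ≤ c.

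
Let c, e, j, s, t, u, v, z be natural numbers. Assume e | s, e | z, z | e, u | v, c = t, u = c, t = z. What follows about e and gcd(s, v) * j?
e | gcd(s, v) * j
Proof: From z | e and e | z, z = e. From t = z, t = e. u = c and c = t, so u = t. u | v, so t | v. From t = e, e | v. e | s, so e | gcd(s, v). Then e | gcd(s, v) * j.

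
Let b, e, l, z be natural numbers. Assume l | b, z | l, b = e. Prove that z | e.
Since z | l and l | b, z | b. Since b = e, z | e.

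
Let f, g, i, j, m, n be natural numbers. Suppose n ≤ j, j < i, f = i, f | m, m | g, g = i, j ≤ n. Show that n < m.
j ≤ n and n ≤ j, hence j = n. Because f = i and f | m, i | m. g = i and m | g, thus m | i. Since i | m, i = m. j < i, so j < m. Since j = n, n < m.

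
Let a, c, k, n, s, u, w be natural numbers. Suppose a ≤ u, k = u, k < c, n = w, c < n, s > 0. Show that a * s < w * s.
k = u and k < c, so u < c. n = w and c < n, therefore c < w. From u < c, u < w. a ≤ u, so a < w. s > 0, so a * s < w * s.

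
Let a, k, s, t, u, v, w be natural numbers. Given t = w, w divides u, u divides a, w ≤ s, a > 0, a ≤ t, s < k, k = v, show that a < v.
w divides u and u divides a, hence w divides a. Since a > 0, w ≤ a. t = w and a ≤ t, hence a ≤ w. w ≤ a, so w = a. w ≤ s and s < k, so w < k. Since k = v, w < v. Since w = a, a < v.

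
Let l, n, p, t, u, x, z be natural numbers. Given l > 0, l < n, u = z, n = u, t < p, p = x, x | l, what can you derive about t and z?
t < z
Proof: Since n = u and u = z, n = z. From p = x and t < p, t < x. Because x | l and l > 0, x ≤ l. Since l < n, x < n. t < x, so t < n. Because n = z, t < z.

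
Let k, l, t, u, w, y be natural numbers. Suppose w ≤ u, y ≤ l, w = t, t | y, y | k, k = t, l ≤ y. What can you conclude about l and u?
l ≤ u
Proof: From k = t and y | k, y | t. Because t | y, t = y. y ≤ l and l ≤ y, so y = l. Since t = y, t = l. w = t and w ≤ u, hence t ≤ u. t = l, so l ≤ u.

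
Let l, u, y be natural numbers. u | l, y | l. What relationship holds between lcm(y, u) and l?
lcm(y, u) | l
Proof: y | l and u | l. Because lcm divides any common multiple, lcm(y, u) | l.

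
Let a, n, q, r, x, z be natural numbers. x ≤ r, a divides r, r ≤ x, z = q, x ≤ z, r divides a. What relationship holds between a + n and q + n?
a + n ≤ q + n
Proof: x ≤ r and r ≤ x, hence x = r. r divides a and a divides r, hence r = a. x = r, so x = a. z = q and x ≤ z, therefore x ≤ q. x = a, so a ≤ q. Then a + n ≤ q + n.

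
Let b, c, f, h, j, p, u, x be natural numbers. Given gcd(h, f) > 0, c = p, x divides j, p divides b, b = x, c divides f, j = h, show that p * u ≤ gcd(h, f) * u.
b = x and p divides b, so p divides x. j = h and x divides j, so x divides h. p divides x, so p divides h. Since c = p and c divides f, p divides f. Since p divides h, p divides gcd(h, f). gcd(h, f) > 0, so p ≤ gcd(h, f). By multiplying by a non-negative, p * u ≤ gcd(h, f) * u.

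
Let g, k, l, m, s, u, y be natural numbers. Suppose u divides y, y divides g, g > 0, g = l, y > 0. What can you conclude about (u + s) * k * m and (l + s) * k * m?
(u + s) * k * m ≤ (l + s) * k * m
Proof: Because u divides y and y > 0, u ≤ y. y divides g and g > 0, thus y ≤ g. g = l, so y ≤ l. u ≤ y, so u ≤ l. Then u + s ≤ l + s. By multiplying by a non-negative, (u + s) * k ≤ (l + s) * k. By multiplying by a non-negative, (u + s) * k * m ≤ (l + s) * k * m.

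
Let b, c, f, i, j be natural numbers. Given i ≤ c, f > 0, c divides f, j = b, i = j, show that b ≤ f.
i = j and j = b, therefore i = b. c divides f and f > 0, hence c ≤ f. i ≤ c, so i ≤ f. i = b, so b ≤ f.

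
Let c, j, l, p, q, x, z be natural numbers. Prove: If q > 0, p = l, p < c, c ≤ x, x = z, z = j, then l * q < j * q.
Because x = z and z = j, x = j. From p < c and c ≤ x, p < x. p = l, so l < x. x = j, so l < j. From q > 0, by multiplying by a positive, l * q < j * q.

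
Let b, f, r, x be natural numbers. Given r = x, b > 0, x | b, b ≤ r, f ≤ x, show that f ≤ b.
x | b and b > 0, hence x ≤ b. Because r = x and b ≤ r, b ≤ x. Because x ≤ b, x = b. Because f ≤ x, f ≤ b.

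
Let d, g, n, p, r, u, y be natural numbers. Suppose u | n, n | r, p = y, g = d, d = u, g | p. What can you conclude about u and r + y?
u | r + y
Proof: u | n and n | r, hence u | r. Because g = d and d = u, g = u. Since g | p, u | p. p = y, so u | y. Since u | r, u | r + y.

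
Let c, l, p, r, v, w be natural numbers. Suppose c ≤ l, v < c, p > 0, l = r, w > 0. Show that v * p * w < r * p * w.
From v < c and c ≤ l, v < l. l = r, so v < r. Combining with p > 0, by multiplying by a positive, v * p < r * p. Because w > 0, by multiplying by a positive, v * p * w < r * p * w.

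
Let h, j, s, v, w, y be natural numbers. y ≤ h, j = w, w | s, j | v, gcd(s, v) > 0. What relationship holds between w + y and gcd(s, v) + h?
w + y ≤ gcd(s, v) + h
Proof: Since j = w and j | v, w | v. Since w | s, w | gcd(s, v). From gcd(s, v) > 0, w ≤ gcd(s, v). Because y ≤ h, w + y ≤ gcd(s, v) + h.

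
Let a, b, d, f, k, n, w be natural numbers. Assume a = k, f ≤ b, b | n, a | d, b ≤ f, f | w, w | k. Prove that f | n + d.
b ≤ f and f ≤ b, thus b = f. Since b | n, f | n. f | w and w | k, so f | k. Because a = k and a | d, k | d. f | k, so f | d. f | n, so f | n + d.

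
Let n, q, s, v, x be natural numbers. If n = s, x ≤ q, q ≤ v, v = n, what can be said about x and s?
x ≤ s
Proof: Since v = n and q ≤ v, q ≤ n. x ≤ q, so x ≤ n. n = s, so x ≤ s.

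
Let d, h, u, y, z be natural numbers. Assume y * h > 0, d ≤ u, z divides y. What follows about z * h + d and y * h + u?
z * h + d ≤ y * h + u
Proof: Because z divides y, z * h divides y * h. Since y * h > 0, z * h ≤ y * h. d ≤ u, so z * h + d ≤ y * h + u.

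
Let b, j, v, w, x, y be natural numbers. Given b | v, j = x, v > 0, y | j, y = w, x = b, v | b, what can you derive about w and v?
w ≤ v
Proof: b | v and v | b, hence b = v. From j = x and x = b, j = b. y | j, so y | b. y = w, so w | b. Since b = v, w | v. v > 0, so w ≤ v.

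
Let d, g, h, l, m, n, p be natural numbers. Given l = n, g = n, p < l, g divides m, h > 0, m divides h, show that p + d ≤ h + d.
l = n and p < l, so p < n. g divides m and m divides h, therefore g divides h. Since g = n, n divides h. Since h > 0, n ≤ h. p < n, so p < h. Then p + d < h + d. Then p + d ≤ h + d.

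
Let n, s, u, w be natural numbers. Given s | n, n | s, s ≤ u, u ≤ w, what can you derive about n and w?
n ≤ w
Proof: s | n and n | s, so s = n. Since s ≤ u, n ≤ u. u ≤ w, so n ≤ w.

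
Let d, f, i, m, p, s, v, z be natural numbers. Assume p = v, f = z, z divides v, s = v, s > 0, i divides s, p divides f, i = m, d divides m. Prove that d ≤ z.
Because p = v and p divides f, v divides f. Since f = z, v divides z. Since z divides v, v = z. s = v, so s = z. i = m and i divides s, thus m divides s. Since d divides m, d divides s. Since s > 0, d ≤ s. Because s = z, d ≤ z.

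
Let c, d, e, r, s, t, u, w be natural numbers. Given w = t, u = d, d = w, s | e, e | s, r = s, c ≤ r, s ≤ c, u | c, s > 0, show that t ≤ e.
Because u = d and d = w, u = w. Since s | e and e | s, s = e. r = s and c ≤ r, hence c ≤ s. s ≤ c, so c = s. u | c, so u | s. s > 0, so u ≤ s. Since s = e, u ≤ e. From u = w, w ≤ e. Since w = t, t ≤ e.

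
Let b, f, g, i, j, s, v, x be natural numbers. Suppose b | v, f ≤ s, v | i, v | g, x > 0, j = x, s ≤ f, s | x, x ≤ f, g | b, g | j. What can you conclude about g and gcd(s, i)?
g | gcd(s, i)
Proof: f ≤ s and s ≤ f, so f = s. Since x ≤ f, x ≤ s. s | x and x > 0, therefore s ≤ x. Because x ≤ s, x = s. From j = x and g | j, g | x. x = s, so g | s. From g | b and b | v, g | v. From v | g, v = g. v | i, so g | i. Since g | s, g | gcd(s, i).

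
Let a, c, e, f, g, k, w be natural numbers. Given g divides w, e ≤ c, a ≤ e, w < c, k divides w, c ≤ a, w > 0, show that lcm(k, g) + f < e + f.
From c ≤ a and a ≤ e, c ≤ e. Since e ≤ c, c = e. From k divides w and g divides w, lcm(k, g) divides w. Since w > 0, lcm(k, g) ≤ w. w < c, so lcm(k, g) < c. Since c = e, lcm(k, g) < e. Then lcm(k, g) + f < e + f.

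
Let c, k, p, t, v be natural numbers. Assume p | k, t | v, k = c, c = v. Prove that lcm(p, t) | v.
Since k = c and c = v, k = v. p | k, so p | v. t | v, so lcm(p, t) | v.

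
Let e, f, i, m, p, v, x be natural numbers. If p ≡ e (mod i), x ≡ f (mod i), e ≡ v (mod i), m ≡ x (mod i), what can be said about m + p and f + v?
m + p ≡ f + v (mod i)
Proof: From m ≡ x (mod i) and x ≡ f (mod i), m ≡ f (mod i). p ≡ e (mod i) and e ≡ v (mod i), hence p ≡ v (mod i). From m ≡ f (mod i), by adding congruences, m + p ≡ f + v (mod i).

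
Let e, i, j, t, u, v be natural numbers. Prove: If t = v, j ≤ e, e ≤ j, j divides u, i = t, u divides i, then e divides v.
j ≤ e and e ≤ j, hence j = e. i = t and u divides i, therefore u divides t. j divides u, so j divides t. Because j = e, e divides t. Since t = v, e divides v.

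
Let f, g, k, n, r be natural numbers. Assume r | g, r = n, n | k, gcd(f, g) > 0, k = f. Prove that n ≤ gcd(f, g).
Because k = f and n | k, n | f. r = n and r | g, thus n | g. n | f, so n | gcd(f, g). Since gcd(f, g) > 0, n ≤ gcd(f, g).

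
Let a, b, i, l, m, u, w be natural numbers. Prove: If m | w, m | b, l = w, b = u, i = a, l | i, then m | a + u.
l = w and l | i, thus w | i. Because i = a, w | a. m | w, so m | a. From b = u and m | b, m | u. Since m | a, m | a + u.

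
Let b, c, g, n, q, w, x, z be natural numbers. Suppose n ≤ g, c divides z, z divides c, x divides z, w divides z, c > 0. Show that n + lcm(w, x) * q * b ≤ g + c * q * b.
z divides c and c divides z, thus z = c. w divides z and x divides z, hence lcm(w, x) divides z. Since z = c, lcm(w, x) divides c. Since c > 0, lcm(w, x) ≤ c. By multiplying by a non-negative, lcm(w, x) * q ≤ c * q. By multiplying by a non-negative, lcm(w, x) * q * b ≤ c * q * b. Since n ≤ g, n + lcm(w, x) * q * b ≤ g + c * q * b.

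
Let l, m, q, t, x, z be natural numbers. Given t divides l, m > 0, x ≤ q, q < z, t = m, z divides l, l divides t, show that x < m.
x ≤ q and q < z, therefore x < z. From l divides t and t divides l, l = t. t = m, so l = m. z divides l, so z divides m. Since m > 0, z ≤ m. Because x < z, x < m.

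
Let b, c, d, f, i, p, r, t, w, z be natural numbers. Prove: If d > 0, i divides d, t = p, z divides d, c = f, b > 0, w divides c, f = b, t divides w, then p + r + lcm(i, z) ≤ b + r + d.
c = f and f = b, hence c = b. t divides w and w divides c, therefore t divides c. Since t = p, p divides c. c = b, so p divides b. Since b > 0, p ≤ b. Then p + r ≤ b + r. Since i divides d and z divides d, lcm(i, z) divides d. d > 0, so lcm(i, z) ≤ d. p + r ≤ b + r, so p + r + lcm(i, z) ≤ b + r + d.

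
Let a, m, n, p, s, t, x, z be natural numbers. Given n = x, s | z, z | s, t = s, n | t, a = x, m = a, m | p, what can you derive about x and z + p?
x | z + p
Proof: Since s | z and z | s, s = z. Since t = s and n | t, n | s. Because s = z, n | z. Since n = x, x | z. Since m = a and m | p, a | p. Because a = x, x | p. Because x | z, x | z + p.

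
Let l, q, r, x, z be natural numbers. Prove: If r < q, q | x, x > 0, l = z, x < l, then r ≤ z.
q | x and x > 0, so q ≤ x. r < q, so r < x. l = z and x < l, thus x < z. r < x, so r < z. Then r ≤ z.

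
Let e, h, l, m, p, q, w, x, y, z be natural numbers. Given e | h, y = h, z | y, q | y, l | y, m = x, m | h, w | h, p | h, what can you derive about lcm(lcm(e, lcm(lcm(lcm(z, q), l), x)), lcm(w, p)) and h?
lcm(lcm(e, lcm(lcm(lcm(z, q), l), x)), lcm(w, p)) | h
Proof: z | y and q | y, hence lcm(z, q) | y. Since l | y, lcm(lcm(z, q), l) | y. y = h, so lcm(lcm(z, q), l) | h. Since m = x and m | h, x | h. Since lcm(lcm(z, q), l) | h, lcm(lcm(lcm(z, q), l), x) | h. Because e | h, lcm(e, lcm(lcm(lcm(z, q), l), x)) | h. w | h and p | h, hence lcm(w, p) | h. Since lcm(e, lcm(lcm(lcm(z, q), l), x)) | h, lcm(lcm(e, lcm(lcm(lcm(z, q), l), x)), lcm(w, p)) | h.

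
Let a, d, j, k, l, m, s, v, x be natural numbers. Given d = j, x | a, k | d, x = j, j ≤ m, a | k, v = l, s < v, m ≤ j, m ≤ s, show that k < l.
m ≤ j and j ≤ m, therefore m = j. x = j and x | a, hence j | a. Because a | k, j | k. d = j and k | d, so k | j. Since j | k, j = k. m = j, so m = k. v = l and s < v, so s < l. Since m ≤ s, m < l. m = k, so k < l.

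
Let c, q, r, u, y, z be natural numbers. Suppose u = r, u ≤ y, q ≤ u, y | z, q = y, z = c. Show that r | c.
Since q = y and q ≤ u, y ≤ u. u ≤ y, so y = u. Since u = r, y = r. z = c and y | z, so y | c. Since y = r, r | c.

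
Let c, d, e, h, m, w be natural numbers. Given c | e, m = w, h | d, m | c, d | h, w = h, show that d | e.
Because m = w and w = h, m = h. From h | d and d | h, h = d. From m = h, m = d. Since m | c and c | e, m | e. m = d, so d | e.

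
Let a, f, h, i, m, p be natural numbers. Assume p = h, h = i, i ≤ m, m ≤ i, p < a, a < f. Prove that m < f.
p = h and h = i, hence p = i. i ≤ m and m ≤ i, hence i = m. p = i, so p = m. From p < a and a < f, p < f. p = m, so m < f.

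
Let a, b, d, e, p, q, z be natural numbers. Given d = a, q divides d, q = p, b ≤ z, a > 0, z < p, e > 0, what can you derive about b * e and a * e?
b * e < a * e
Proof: From b ≤ z and z < p, b < p. Because q = p and q divides d, p divides d. Since d = a, p divides a. From a > 0, p ≤ a. b < p, so b < a. Since e > 0, by multiplying by a positive, b * e < a * e.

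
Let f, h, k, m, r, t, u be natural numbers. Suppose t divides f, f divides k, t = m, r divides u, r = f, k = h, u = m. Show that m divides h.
Since r = f and r divides u, f divides u. u = m, so f divides m. From t = m and t divides f, m divides f. From f divides m, f = m. From k = h and f divides k, f divides h. f = m, so m divides h.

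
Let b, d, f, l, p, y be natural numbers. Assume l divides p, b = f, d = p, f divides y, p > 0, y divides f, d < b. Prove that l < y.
l divides p and p > 0, therefore l ≤ p. f divides y and y divides f, hence f = y. Since b = f, b = y. d = p and d < b, hence p < b. b = y, so p < y. From l ≤ p, l < y.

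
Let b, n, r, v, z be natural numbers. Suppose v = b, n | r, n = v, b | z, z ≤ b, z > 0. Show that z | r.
b | z and z > 0, thus b ≤ z. Since z ≤ b, b = z. v = b, so v = z. n = v and n | r, hence v | r. Since v = z, z | r.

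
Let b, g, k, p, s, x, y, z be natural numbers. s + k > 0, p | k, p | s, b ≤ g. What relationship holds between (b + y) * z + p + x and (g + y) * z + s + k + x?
(b + y) * z + p + x ≤ (g + y) * z + s + k + x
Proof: b ≤ g, therefore b + y ≤ g + y. Then (b + y) * z ≤ (g + y) * z. p | s and p | k, thus p | s + k. s + k > 0, so p ≤ s + k. Because (b + y) * z ≤ (g + y) * z, (b + y) * z + p ≤ (g + y) * z + s + k. Then (b + y) * z + p + x ≤ (g + y) * z + s + k + x.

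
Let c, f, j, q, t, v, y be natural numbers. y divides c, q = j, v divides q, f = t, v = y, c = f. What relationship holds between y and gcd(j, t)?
y divides gcd(j, t)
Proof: q = j and v divides q, thus v divides j. Since v = y, y divides j. c = f and y divides c, thus y divides f. Since f = t, y divides t. Since y divides j, y divides gcd(j, t).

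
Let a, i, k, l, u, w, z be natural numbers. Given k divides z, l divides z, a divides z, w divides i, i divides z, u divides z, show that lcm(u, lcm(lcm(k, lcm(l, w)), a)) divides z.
w divides i and i divides z, hence w divides z. l divides z, so lcm(l, w) divides z. Because k divides z, lcm(k, lcm(l, w)) divides z. a divides z, so lcm(lcm(k, lcm(l, w)), a) divides z. Since u divides z, lcm(u, lcm(lcm(k, lcm(l, w)), a)) divides z.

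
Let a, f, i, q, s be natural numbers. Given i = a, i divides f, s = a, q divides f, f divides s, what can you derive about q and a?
q divides a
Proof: s = a and f divides s, so f divides a. i = a and i divides f, thus a divides f. Since f divides a, f = a. q divides f, so q divides a.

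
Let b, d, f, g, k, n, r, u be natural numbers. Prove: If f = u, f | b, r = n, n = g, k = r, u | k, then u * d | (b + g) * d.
Since f = u and f | b, u | b. r = n and n = g, so r = g. k = r and u | k, hence u | r. Because r = g, u | g. Since u | b, u | b + g. Then u * d | (b + g) * d.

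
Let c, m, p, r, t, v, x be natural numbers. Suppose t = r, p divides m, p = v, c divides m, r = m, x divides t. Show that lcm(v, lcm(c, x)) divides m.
p = v and p divides m, hence v divides m. Since t = r and r = m, t = m. Since x divides t, x divides m. From c divides m, lcm(c, x) divides m. Because v divides m, lcm(v, lcm(c, x)) divides m.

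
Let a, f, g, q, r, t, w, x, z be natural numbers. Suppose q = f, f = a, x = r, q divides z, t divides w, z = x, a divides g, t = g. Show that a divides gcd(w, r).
From t = g and t divides w, g divides w. Since a divides g, a divides w. q = f and f = a, therefore q = a. Since z = x and q divides z, q divides x. x = r, so q divides r. q = a, so a divides r. Because a divides w, a divides gcd(w, r).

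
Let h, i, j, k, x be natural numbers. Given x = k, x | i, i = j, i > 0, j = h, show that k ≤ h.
i = j and j = h, so i = h. x | i and i > 0, hence x ≤ i. Since x = k, k ≤ i. i = h, so k ≤ h.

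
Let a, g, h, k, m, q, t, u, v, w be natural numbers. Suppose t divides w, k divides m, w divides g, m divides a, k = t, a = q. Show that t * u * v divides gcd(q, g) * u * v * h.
From a = q and m divides a, m divides q. Because k divides m, k divides q. Because k = t, t divides q. t divides w and w divides g, hence t divides g. Since t divides q, t divides gcd(q, g). Then t * u divides gcd(q, g) * u. Then t * u * v divides gcd(q, g) * u * v. Then t * u * v divides gcd(q, g) * u * v * h.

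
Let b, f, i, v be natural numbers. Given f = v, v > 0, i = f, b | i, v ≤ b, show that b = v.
i = f and f = v, so i = v. Since b | i, b | v. Because v > 0, b ≤ v. Since v ≤ b, v = b. Then b = v.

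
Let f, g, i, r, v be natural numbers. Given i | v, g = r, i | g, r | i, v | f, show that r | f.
g = r and i | g, hence i | r. r | i, so i = r. Because i | v and v | f, i | f. i = r, so r | f.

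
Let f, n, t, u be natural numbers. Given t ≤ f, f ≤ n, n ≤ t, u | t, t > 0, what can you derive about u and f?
u ≤ f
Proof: Since f ≤ n and n ≤ t, f ≤ t. Since t ≤ f, t = f. Because u | t and t > 0, u ≤ t. Since t = f, u ≤ f.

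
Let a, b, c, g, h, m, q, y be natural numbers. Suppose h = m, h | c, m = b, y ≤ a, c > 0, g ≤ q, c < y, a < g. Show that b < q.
h = m and m = b, therefore h = b. Because h | c, b | c. Because c > 0, b ≤ c. Since y ≤ a and a < g, y < g. Since g ≤ q, y < q. Because c < y, c < q. Since b ≤ c, b < q.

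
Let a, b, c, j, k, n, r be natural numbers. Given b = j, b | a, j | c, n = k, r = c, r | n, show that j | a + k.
Since b = j and b | a, j | a. From r = c and r | n, c | n. n = k, so c | k. j | c, so j | k. Since j | a, j | a + k.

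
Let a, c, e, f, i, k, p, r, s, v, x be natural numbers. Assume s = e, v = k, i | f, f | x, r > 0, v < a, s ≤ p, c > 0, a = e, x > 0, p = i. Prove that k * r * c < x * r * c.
a = e and v < a, thus v < e. Since v = k, k < e. p = i and s ≤ p, hence s ≤ i. Since s = e, e ≤ i. i | f and f | x, so i | x. Since x > 0, i ≤ x. e ≤ i, so e ≤ x. Because k < e, k < x. r > 0, so k * r < x * r. Since c > 0, k * r * c < x * r * c.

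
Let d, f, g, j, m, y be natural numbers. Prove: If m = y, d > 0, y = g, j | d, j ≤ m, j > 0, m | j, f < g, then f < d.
m | j and j > 0, thus m ≤ j. j ≤ m, so j = m. Since m = y, j = y. Because y = g, j = g. j | d, so g | d. Since d > 0, g ≤ d. Since f < g, f < d.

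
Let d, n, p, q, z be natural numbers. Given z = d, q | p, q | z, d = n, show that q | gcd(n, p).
z = d and d = n, thus z = n. Since q | z, q | n. Since q | p, q | gcd(n, p).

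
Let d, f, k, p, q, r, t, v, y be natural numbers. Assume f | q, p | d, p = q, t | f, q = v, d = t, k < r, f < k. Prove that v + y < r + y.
Since d = t and p | d, p | t. Since p = q, q | t. Since t | f, q | f. f | q, so f = q. Since q = v, f = v. f < k and k < r, thus f < r. Since f = v, v < r. Then v + y < r + y.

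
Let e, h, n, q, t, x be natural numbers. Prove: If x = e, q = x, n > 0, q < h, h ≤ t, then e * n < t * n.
q = x and x = e, hence q = e. q < h and h ≤ t, thus q < t. Since q = e, e < t. Since n > 0, by multiplying by a positive, e * n < t * n.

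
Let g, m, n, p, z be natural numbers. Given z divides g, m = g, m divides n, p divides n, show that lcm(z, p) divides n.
m = g and m divides n, hence g divides n. Since z divides g, z divides n. p divides n, so lcm(z, p) divides n.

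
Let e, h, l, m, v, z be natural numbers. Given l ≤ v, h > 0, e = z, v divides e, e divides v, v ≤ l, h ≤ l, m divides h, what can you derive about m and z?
m ≤ z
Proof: v divides e and e divides v, thus v = e. Since e = z, v = z. l ≤ v and v ≤ l, therefore l = v. m divides h and h > 0, so m ≤ h. Since h ≤ l, m ≤ l. Since l = v, m ≤ v. From v = z, m ≤ z.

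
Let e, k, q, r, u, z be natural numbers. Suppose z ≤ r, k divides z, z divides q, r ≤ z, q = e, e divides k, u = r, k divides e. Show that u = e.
Since r ≤ z and z ≤ r, r = z. Since u = r, u = z. q = e and z divides q, therefore z divides e. From k divides e and e divides k, k = e. Since k divides z, e divides z. z divides e, so z = e. Since u = z, u = e.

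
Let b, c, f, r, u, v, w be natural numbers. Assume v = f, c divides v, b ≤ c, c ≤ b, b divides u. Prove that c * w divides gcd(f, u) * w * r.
v = f and c divides v, therefore c divides f. Since b ≤ c and c ≤ b, b = c. b divides u, so c divides u. c divides f, so c divides gcd(f, u). Then c * w divides gcd(f, u) * w. Then c * w divides gcd(f, u) * w * r.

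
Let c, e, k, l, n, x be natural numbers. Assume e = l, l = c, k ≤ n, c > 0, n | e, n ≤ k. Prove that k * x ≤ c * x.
e = l and l = c, so e = c. n ≤ k and k ≤ n, therefore n = k. Since n | e, k | e. e = c, so k | c. c > 0, so k ≤ c. Then k * x ≤ c * x.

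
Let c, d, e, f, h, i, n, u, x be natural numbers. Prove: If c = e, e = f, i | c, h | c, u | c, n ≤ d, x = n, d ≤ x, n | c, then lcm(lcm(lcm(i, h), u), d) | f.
Because c = e and e = f, c = f. From i | c and h | c, lcm(i, h) | c. From u | c, lcm(lcm(i, h), u) | c. x = n and d ≤ x, thus d ≤ n. n ≤ d, so n = d. Since n | c, d | c. Since lcm(lcm(i, h), u) | c, lcm(lcm(lcm(i, h), u), d) | c. Since c = f, lcm(lcm(lcm(i, h), u), d) | f.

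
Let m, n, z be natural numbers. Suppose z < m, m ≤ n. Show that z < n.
z < m and m ≤ n. By transitivity, z < n.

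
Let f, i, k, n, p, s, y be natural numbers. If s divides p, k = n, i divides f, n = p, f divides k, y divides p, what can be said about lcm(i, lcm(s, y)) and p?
lcm(i, lcm(s, y)) divides p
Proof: k = n and f divides k, hence f divides n. Because i divides f, i divides n. Since n = p, i divides p. From s divides p and y divides p, lcm(s, y) divides p. i divides p, so lcm(i, lcm(s, y)) divides p.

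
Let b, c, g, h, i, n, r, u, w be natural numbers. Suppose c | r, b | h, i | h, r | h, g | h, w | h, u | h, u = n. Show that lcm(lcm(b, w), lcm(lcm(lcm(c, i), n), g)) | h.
From b | h and w | h, lcm(b, w) | h. Since c | r and r | h, c | h. Since i | h, lcm(c, i) | h. Because u = n and u | h, n | h. lcm(c, i) | h, so lcm(lcm(c, i), n) | h. Since g | h, lcm(lcm(lcm(c, i), n), g) | h. Since lcm(b, w) | h, lcm(lcm(b, w), lcm(lcm(lcm(c, i), n), g)) | h.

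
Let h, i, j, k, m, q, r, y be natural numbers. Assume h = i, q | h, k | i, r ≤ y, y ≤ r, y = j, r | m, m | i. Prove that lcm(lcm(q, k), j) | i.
h = i and q | h, so q | i. Because k | i, lcm(q, k) | i. r ≤ y and y ≤ r, thus r = y. y = j, so r = j. Since r | m and m | i, r | i. Since r = j, j | i. lcm(q, k) | i, so lcm(lcm(q, k), j) | i.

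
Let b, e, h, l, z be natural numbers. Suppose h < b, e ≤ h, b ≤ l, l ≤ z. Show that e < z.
e ≤ h and h < b, so e < b. Since b ≤ l, e < l. l ≤ z, so e < z.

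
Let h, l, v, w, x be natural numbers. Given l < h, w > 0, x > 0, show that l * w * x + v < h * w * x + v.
l < h and w > 0. By multiplying by a positive, l * w < h * w. Combining with x > 0, by multiplying by a positive, l * w * x < h * w * x. Then l * w * x + v < h * w * x + v.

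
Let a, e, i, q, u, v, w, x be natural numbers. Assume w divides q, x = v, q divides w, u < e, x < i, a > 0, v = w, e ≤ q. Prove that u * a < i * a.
u < e and e ≤ q, so u < q. Because x = v and v = w, x = w. Since w divides q and q divides w, w = q. Since x = w, x = q. From x < i, q < i. Since u < q, u < i. Since a > 0, by multiplying by a positive, u * a < i * a.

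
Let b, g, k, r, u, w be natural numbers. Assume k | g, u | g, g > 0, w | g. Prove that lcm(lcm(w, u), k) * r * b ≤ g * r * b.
Because w | g and u | g, lcm(w, u) | g. Since k | g, lcm(lcm(w, u), k) | g. g > 0, so lcm(lcm(w, u), k) ≤ g. Then lcm(lcm(w, u), k) * r ≤ g * r. Then lcm(lcm(w, u), k) * r * b ≤ g * r * b.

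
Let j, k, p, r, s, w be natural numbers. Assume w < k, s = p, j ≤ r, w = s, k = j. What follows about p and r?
p < r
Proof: w = s and s = p, therefore w = p. Since w < k, p < k. k = j, so p < j. Since j ≤ r, p < r.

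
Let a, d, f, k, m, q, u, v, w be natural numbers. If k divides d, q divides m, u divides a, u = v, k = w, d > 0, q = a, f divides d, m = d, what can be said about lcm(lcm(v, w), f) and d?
lcm(lcm(v, w), f) ≤ d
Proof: u = v and u divides a, hence v divides a. m = d and q divides m, hence q divides d. Since q = a, a divides d. Since v divides a, v divides d. From k = w and k divides d, w divides d. v divides d, so lcm(v, w) divides d. Since f divides d, lcm(lcm(v, w), f) divides d. d > 0, so lcm(lcm(v, w), f) ≤ d.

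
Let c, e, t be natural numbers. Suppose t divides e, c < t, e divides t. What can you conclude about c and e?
c < e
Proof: t divides e and e divides t, so t = e. Since c < t, c < e.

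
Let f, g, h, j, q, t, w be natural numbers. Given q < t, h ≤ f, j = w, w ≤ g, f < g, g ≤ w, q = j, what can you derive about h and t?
h < t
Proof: h ≤ f and f < g, thus h < g. w ≤ g and g ≤ w, thus w = g. Since q = j and j = w, q = w. Because q < t, w < t. w = g, so g < t. Since h < g, h < t.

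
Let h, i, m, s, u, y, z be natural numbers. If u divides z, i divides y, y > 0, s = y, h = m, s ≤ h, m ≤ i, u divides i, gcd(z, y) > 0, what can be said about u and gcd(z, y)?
u ≤ gcd(z, y)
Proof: Since i divides y and y > 0, i ≤ y. h = m and s ≤ h, hence s ≤ m. s = y, so y ≤ m. m ≤ i, so y ≤ i. Since i ≤ y, i = y. Since u divides i, u divides y. Because u divides z, u divides gcd(z, y). Since gcd(z, y) > 0, u ≤ gcd(z, y).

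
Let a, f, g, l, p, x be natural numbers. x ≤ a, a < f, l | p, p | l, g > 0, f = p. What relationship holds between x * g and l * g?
x * g < l * g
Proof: Because p | l and l | p, p = l. Since f = p, f = l. x ≤ a and a < f, thus x < f. f = l, so x < l. g > 0, so x * g < l * g.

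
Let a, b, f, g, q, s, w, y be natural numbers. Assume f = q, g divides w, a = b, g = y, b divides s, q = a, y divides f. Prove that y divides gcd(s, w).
f = q and q = a, therefore f = a. y divides f, so y divides a. Since a = b, y divides b. Since b divides s, y divides s. Since g = y and g divides w, y divides w. Since y divides s, y divides gcd(s, w).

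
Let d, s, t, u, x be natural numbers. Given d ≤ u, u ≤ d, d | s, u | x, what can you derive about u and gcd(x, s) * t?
u | gcd(x, s) * t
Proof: d ≤ u and u ≤ d, hence d = u. d | s, so u | s. u | x, so u | gcd(x, s). Then u | gcd(x, s) * t.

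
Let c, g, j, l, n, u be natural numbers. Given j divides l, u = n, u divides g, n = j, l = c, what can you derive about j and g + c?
j divides g + c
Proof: Since u = n and n = j, u = j. Since u divides g, j divides g. l = c and j divides l, therefore j divides c. Since j divides g, j divides g + c.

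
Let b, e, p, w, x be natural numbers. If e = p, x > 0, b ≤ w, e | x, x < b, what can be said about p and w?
p < w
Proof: Since e | x and x > 0, e ≤ x. Since x < b and b ≤ w, x < w. e ≤ x, so e < w. Since e = p, p < w.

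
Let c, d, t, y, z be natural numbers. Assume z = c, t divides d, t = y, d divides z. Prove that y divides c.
t divides d and d divides z, hence t divides z. t = y, so y divides z. z = c, so y divides c.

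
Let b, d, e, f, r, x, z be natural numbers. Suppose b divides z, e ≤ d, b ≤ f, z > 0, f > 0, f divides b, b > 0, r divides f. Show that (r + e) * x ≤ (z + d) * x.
Because r divides f and f > 0, r ≤ f. Because f divides b and b > 0, f ≤ b. b ≤ f, so b = f. b divides z, so f divides z. Since z > 0, f ≤ z. From r ≤ f, r ≤ z. Since e ≤ d, r + e ≤ z + d. By multiplying by a non-negative, (r + e) * x ≤ (z + d) * x.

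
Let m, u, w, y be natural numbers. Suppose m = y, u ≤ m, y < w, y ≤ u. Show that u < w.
m = y and u ≤ m, thus u ≤ y. y ≤ u, so y = u. Since y < w, u < w.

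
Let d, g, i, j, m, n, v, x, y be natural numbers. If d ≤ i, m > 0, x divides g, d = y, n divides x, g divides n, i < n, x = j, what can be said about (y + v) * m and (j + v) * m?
(y + v) * m < (j + v) * m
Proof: d = y and d ≤ i, thus y ≤ i. x divides g and g divides n, hence x divides n. Since n divides x, n = x. Because x = j, n = j. i < n, so i < j. Since y ≤ i, y < j. Then y + v < j + v. Combining with m > 0, by multiplying by a positive, (y + v) * m < (j + v) * m.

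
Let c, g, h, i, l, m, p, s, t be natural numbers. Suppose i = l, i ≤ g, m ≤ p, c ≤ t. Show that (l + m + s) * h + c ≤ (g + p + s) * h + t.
i = l and i ≤ g, therefore l ≤ g. Since m ≤ p, m + s ≤ p + s. Since l ≤ g, l + m + s ≤ g + p + s. Then (l + m + s) * h ≤ (g + p + s) * h. From c ≤ t, (l + m + s) * h + c ≤ (g + p + s) * h + t.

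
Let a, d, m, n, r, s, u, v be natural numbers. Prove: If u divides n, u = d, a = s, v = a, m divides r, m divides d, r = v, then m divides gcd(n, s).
u = d and u divides n, thus d divides n. From m divides d, m divides n. From v = a and a = s, v = s. r = v and m divides r, so m divides v. Since v = s, m divides s. Since m divides n, m divides gcd(n, s).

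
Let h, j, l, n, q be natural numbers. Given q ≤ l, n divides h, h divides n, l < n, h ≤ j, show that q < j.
n divides h and h divides n, thus n = h. Because q ≤ l and l < n, q < n. Since n = h, q < h. h ≤ j, so q < j.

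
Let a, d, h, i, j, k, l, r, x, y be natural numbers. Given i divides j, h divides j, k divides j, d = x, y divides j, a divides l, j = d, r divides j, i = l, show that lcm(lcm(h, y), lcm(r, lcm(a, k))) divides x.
j = d and d = x, hence j = x. h divides j and y divides j, therefore lcm(h, y) divides j. From i = l and i divides j, l divides j. Since a divides l, a divides j. k divides j, so lcm(a, k) divides j. Since r divides j, lcm(r, lcm(a, k)) divides j. Since lcm(h, y) divides j, lcm(lcm(h, y), lcm(r, lcm(a, k))) divides j. j = x, so lcm(lcm(h, y), lcm(r, lcm(a, k))) divides x.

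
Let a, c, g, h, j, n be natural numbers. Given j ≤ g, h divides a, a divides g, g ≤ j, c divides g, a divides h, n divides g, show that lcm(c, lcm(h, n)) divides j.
From g ≤ j and j ≤ g, g = j. Since a divides h and h divides a, a = h. Since a divides g, h divides g. Since n divides g, lcm(h, n) divides g. c divides g, so lcm(c, lcm(h, n)) divides g. g = j, so lcm(c, lcm(h, n)) divides j.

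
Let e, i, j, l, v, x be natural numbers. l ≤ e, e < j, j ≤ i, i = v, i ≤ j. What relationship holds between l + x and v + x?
l + x < v + x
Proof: Since j ≤ i and i ≤ j, j = i. i = v, so j = v. Since l ≤ e and e < j, l < j. j = v, so l < v. Then l + x < v + x.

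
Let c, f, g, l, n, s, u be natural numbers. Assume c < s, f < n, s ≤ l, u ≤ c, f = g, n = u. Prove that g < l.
From f = g and f < n, g < n. Because n = u, g < u. Since c < s and s ≤ l, c < l. u ≤ c, so u < l. Since g < u, g < l.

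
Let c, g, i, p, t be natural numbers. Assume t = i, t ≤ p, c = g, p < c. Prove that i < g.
Because t = i and t ≤ p, i ≤ p. c = g and p < c, therefore p < g. Since i ≤ p, i < g.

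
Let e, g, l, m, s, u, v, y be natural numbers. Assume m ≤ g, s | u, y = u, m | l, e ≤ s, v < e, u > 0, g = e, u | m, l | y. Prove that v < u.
Since s | u and u > 0, s ≤ u. Since e ≤ s, e ≤ u. Since y = u and l | y, l | u. m | l, so m | u. u | m, so m = u. g = e and m ≤ g, hence m ≤ e. Since m = u, u ≤ e. e ≤ u, so e = u. Because v < e, v < u.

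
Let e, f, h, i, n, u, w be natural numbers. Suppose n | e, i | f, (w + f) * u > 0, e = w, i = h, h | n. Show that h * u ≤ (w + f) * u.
e = w and n | e, thus n | w. h | n, so h | w. From i = h and i | f, h | f. From h | w, h | w + f. Then h * u | (w + f) * u. (w + f) * u > 0, so h * u ≤ (w + f) * u.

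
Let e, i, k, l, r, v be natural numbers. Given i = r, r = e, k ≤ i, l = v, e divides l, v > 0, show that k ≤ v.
i = r and r = e, thus i = e. k ≤ i, so k ≤ e. l = v and e divides l, hence e divides v. Since v > 0, e ≤ v. k ≤ e, so k ≤ v.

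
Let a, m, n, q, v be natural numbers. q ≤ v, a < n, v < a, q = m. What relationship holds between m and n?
m < n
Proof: Because q ≤ v and v < a, q < a. Since a < n, q < n. Since q = m, m < n.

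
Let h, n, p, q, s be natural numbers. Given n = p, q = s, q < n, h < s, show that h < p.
n = p and q < n, hence q < p. q = s, so s < p. Since h < s, h < p.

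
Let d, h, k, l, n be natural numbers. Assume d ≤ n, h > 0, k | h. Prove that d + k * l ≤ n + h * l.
k | h and h > 0, therefore k ≤ h. Then k * l ≤ h * l. From d ≤ n, d + k * l ≤ n + h * l.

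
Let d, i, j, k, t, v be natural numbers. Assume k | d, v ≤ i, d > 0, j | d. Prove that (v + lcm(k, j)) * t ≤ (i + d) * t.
k | d and j | d, thus lcm(k, j) | d. d > 0, so lcm(k, j) ≤ d. Since v ≤ i, v + lcm(k, j) ≤ i + d. Then (v + lcm(k, j)) * t ≤ (i + d) * t.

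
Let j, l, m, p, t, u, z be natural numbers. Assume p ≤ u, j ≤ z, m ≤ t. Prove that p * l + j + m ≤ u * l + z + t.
p ≤ u, thus p * l ≤ u * l. From j ≤ z and m ≤ t, j + m ≤ z + t. Because p * l ≤ u * l, p * l + j + m ≤ u * l + z + t.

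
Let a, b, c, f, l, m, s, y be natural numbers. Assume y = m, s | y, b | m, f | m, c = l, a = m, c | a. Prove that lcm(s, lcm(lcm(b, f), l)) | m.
y = m and s | y, therefore s | m. From b | m and f | m, lcm(b, f) | m. a = m and c | a, therefore c | m. c = l, so l | m. Since lcm(b, f) | m, lcm(lcm(b, f), l) | m. s | m, so lcm(s, lcm(lcm(b, f), l)) | m.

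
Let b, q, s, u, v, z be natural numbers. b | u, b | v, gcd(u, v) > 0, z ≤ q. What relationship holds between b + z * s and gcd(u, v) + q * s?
b + z * s ≤ gcd(u, v) + q * s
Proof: Because b | u and b | v, b | gcd(u, v). gcd(u, v) > 0, so b ≤ gcd(u, v). Because z ≤ q, z * s ≤ q * s. b ≤ gcd(u, v), so b + z * s ≤ gcd(u, v) + q * s.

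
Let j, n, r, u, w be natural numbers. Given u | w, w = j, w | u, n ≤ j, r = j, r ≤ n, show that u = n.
u | w and w | u, therefore u = w. Since w = j, u = j. r = j and r ≤ n, so j ≤ n. n ≤ j, so j = n. Since u = j, u = n.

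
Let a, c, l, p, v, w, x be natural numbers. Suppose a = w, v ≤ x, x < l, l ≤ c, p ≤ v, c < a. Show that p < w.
x < l and l ≤ c, therefore x < c. From c < a, x < a. a = w, so x < w. Since v ≤ x, v < w. Since p ≤ v, p < w.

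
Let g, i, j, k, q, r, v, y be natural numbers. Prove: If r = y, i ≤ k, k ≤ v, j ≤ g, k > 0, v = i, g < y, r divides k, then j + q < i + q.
Since j ≤ g and g < y, j < y. Because v = i and k ≤ v, k ≤ i. i ≤ k, so k = i. r = y and r divides k, therefore y divides k. Since k > 0, y ≤ k. Since k = i, y ≤ i. j < y, so j < i. Then j + q < i + q.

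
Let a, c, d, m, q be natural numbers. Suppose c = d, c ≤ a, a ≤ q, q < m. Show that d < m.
c ≤ a and a ≤ q, hence c ≤ q. c = d, so d ≤ q. q < m, so d < m.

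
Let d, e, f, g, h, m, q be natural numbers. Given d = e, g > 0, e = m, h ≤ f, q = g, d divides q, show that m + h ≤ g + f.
Because q = g and d divides q, d divides g. Since d = e, e divides g. g > 0, so e ≤ g. Since e = m, m ≤ g. Since h ≤ f, m + h ≤ g + f.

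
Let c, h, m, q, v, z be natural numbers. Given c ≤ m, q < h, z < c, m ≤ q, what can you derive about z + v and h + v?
z + v < h + v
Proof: Since c ≤ m and m ≤ q, c ≤ q. Since q < h, c < h. z < c, so z < h. Then z + v < h + v.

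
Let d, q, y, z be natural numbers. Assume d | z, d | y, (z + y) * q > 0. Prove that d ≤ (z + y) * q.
Because d | z and d | y, d | z + y. Then d | (z + y) * q. (z + y) * q > 0, so d ≤ (z + y) * q.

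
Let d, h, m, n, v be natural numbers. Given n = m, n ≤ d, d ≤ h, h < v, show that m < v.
n ≤ d and d ≤ h, hence n ≤ h. From n = m, m ≤ h. Since h < v, m < v.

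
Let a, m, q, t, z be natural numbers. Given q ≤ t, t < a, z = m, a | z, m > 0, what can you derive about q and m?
q < m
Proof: q ≤ t and t < a, therefore q < a. z = m and a | z, thus a | m. From m > 0, a ≤ m. Because q < a, q < m.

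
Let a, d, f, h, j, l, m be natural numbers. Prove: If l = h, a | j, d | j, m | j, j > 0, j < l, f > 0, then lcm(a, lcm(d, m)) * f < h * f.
Because d | j and m | j, lcm(d, m) | j. Since a | j, lcm(a, lcm(d, m)) | j. j > 0, so lcm(a, lcm(d, m)) ≤ j. j < l, so lcm(a, lcm(d, m)) < l. l = h, so lcm(a, lcm(d, m)) < h. f > 0, so lcm(a, lcm(d, m)) * f < h * f.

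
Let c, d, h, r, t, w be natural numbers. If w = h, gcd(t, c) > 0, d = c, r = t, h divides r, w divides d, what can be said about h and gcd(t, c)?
h ≤ gcd(t, c)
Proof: Since r = t and h divides r, h divides t. Because w = h and w divides d, h divides d. d = c, so h divides c. Since h divides t, h divides gcd(t, c). Since gcd(t, c) > 0, h ≤ gcd(t, c).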